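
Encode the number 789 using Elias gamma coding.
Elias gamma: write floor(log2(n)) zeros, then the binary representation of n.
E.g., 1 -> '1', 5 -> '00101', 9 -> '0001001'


num_bits = floor(log2(789)) + 1 = 10
leading_zeros = num_bits - 1 = 9
binary(789) = 1100010101

Elias gamma(789) = '000000000' + '1100010101' = 0000000001100010101 (19 bits)


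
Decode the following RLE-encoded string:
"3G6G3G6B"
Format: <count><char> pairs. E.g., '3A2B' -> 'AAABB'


Expanding each <count><char> pair:
  3G -> 'GGG'
  6G -> 'GGGGGG'
  3G -> 'GGG'
  6B -> 'BBBBBB'

Decoded = GGGGGGGGGGGGBBBBBB


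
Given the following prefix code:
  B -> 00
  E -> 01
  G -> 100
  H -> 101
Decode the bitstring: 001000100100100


Decoding step by step:
Bits 00 -> B
Bits 100 -> G
Bits 01 -> E
Bits 00 -> B
Bits 100 -> G
Bits 100 -> G


Decoded message: BGEBGG


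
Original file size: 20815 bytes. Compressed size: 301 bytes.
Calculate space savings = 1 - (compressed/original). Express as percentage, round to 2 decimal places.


ratio = compressed/original = 301/20815 = 0.014461
savings = 1 - ratio = 1 - 0.014461 = 0.985539
as a percentage: 0.985539 * 100 = 98.55%

Space savings = 1 - 301/20815 = 98.55%


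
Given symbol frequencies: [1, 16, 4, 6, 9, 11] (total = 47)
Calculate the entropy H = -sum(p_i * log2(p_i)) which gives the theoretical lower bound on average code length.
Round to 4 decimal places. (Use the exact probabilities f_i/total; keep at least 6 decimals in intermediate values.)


Per-symbol terms -p_i * log2(p_i) with p_i = f_i/47:
  p = 1/47 = 0.021277: log2(p) = -5.554589, -p*log2(p) = 0.118183
  p = 16/47 = 0.340426: log2(p) = -1.554589, -p*log2(p) = 0.529222
  p = 4/47 = 0.085106: log2(p) = -3.554589, -p*log2(p) = 0.302518
  p = 6/47 = 0.127660: log2(p) = -2.969626, -p*log2(p) = 0.379101
  p = 9/47 = 0.191489: log2(p) = -2.384664, -p*log2(p) = 0.456638
  p = 11/47 = 0.234043: log2(p) = -2.095157, -p*log2(p) = 0.490356
H = 0.118183 + 0.529222 + 0.302518 + 0.379101 + 0.456638 + 0.490356 = 2.276018

H = 2.276 bits/symbol


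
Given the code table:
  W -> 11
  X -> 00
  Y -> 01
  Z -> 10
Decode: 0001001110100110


Decoding:
00 -> X
01 -> Y
00 -> X
11 -> W
10 -> Z
10 -> Z
01 -> Y
10 -> Z


Result: XYXWZZYZ


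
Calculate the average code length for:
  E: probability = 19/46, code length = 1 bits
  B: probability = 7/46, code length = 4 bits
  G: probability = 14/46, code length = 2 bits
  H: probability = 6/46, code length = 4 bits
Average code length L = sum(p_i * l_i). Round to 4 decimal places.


Weighted contributions p_i * l_i:
  E: (19/46) * 1 = 19/46
  B: (7/46) * 4 = 28/46
  G: (14/46) * 2 = 28/46
  H: (6/46) * 4 = 24/46
Sum = (19 + 28 + 28 + 24)/46 = 99/46

L = 99/46 = 2.1522 bits/symbol


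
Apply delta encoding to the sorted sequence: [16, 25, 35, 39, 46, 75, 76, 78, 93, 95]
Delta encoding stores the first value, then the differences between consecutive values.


First value: 16
Deltas:
  25 - 16 = 9
  35 - 25 = 10
  39 - 35 = 4
  46 - 39 = 7
  75 - 46 = 29
  76 - 75 = 1
  78 - 76 = 2
  93 - 78 = 15
  95 - 93 = 2


Delta encoded: [16, 9, 10, 4, 7, 29, 1, 2, 15, 2]


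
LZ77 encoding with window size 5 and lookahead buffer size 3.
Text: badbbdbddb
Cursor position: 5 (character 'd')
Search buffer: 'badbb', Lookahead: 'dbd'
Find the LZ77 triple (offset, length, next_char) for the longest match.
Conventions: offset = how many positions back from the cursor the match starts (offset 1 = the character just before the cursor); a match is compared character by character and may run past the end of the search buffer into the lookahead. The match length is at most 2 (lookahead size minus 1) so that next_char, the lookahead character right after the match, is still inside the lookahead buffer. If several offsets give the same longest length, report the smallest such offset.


Try each offset into the search buffer:
  offset=1 (pos 4, char 'b'): match length 0
  offset=2 (pos 3, char 'b'): match length 0
  offset=3 (pos 2, char 'd'): match length 2
  offset=4 (pos 1, char 'a'): match length 0
  offset=5 (pos 0, char 'b'): match length 0
Longest match has length 2 at offset 3.
next_char = character at position 5 + 2 = 7 -> 'd'

Best match: offset=3, length=2 (matching 'db' starting at position 2)
LZ77 triple: (3, 2, 'd')


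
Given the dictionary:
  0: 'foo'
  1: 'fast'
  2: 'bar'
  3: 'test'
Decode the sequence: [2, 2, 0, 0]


Look up each index in the dictionary:
  2 -> 'bar'
  2 -> 'bar'
  0 -> 'foo'
  0 -> 'foo'

Decoded: "bar bar foo foo"


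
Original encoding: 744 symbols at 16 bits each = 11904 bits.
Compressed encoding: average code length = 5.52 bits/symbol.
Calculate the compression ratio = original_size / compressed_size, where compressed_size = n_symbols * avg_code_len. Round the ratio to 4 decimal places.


original_size = n_symbols * orig_bits = 744 * 16 = 11904 bits
compressed_size = n_symbols * avg_code_len = 744 * 5.52 = 4106.88 bits
ratio = original_size / compressed_size = 11904 / 4106.88 = 2.8986

Compression ratio = 2.8986


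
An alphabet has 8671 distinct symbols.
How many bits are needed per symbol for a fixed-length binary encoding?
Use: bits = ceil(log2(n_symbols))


log2(8671) = 13.082
Bracket: 2^13 = 8192 < 8671 <= 2^14 = 16384
So ceil(log2(8671)) = 14

bits = ceil(log2(8671)) = ceil(13.082) = 14 bits


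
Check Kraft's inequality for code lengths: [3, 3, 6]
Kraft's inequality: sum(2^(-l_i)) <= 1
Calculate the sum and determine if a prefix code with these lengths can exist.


Sum = 2^(-3) + 2^(-3) + 2^(-6)
    = 0.125 + 0.125 + 0.015625
    = 17/64 = 0.265625
Since 0.265625 <= 1, Kraft's inequality IS satisfied.
A prefix code with these lengths CAN exist.

Kraft sum = 0.265625. Satisfied.


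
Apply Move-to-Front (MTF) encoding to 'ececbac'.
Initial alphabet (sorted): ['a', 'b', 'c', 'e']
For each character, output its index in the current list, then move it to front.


MTF encoding:
'e': index 3 in ['a', 'b', 'c', 'e'] -> ['e', 'a', 'b', 'c']
'c': index 3 in ['e', 'a', 'b', 'c'] -> ['c', 'e', 'a', 'b']
'e': index 1 in ['c', 'e', 'a', 'b'] -> ['e', 'c', 'a', 'b']
'c': index 1 in ['e', 'c', 'a', 'b'] -> ['c', 'e', 'a', 'b']
'b': index 3 in ['c', 'e', 'a', 'b'] -> ['b', 'c', 'e', 'a']
'a': index 3 in ['b', 'c', 'e', 'a'] -> ['a', 'b', 'c', 'e']
'c': index 2 in ['a', 'b', 'c', 'e'] -> ['c', 'a', 'b', 'e']


Output: [3, 3, 1, 1, 3, 3, 2]


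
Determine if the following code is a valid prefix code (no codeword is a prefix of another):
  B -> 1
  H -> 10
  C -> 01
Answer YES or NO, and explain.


Checking each pair (does one codeword prefix another?):
  B='1' vs H='10': prefix -- VIOLATION

NO -- this is NOT a valid prefix code. B (1) is a prefix of H (10).


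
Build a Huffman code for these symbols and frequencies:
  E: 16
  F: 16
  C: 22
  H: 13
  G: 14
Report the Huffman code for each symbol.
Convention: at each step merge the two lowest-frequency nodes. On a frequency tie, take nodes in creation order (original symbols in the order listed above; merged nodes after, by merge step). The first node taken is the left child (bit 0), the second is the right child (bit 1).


Huffman tree construction:
Step 1: Merge H(13) + G(14) = 27
Step 2: Merge E(16) + F(16) = 32
Step 3: Merge C(22) + (H+G)(27) = 49
Step 4: Merge (E+F)(32) + (C+(H+G))(49) = 81
Read each symbol's code off the tree from the root (left child = 0, right child = 1).

Codes:
  E: 00 (length 2)
  F: 01 (length 2)
  C: 10 (length 2)
  H: 110 (length 3)
  G: 111 (length 3)
Average code length: 189/81 = 2.3333 bits/symbol


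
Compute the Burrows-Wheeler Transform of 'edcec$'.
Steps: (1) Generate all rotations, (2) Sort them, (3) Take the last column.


Rotations (sorted):
  0: $edcec -> last char: c
  1: c$edce -> last char: e
  2: cec$ed -> last char: d
  3: dcec$e -> last char: e
  4: ec$edc -> last char: c
  5: edcec$ -> last char: $


BWT = cedec$


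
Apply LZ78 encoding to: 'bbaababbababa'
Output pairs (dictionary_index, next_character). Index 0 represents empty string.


LZ78 encoding steps:
Dictionary: {0: ''}
Step 1: w='' (idx 0), next='b' -> output (0, 'b'), add 'b' as idx 1
Step 2: w='b' (idx 1), next='a' -> output (1, 'a'), add 'ba' as idx 2
Step 3: w='' (idx 0), next='a' -> output (0, 'a'), add 'a' as idx 3
Step 4: w='ba' (idx 2), next='b' -> output (2, 'b'), add 'bab' as idx 4
Step 5: w='bab' (idx 4), next='a' -> output (4, 'a'), add 'baba' as idx 5
Step 6: w='ba' (idx 2), end of input -> output (2, '')


Encoded: [(0, 'b'), (1, 'a'), (0, 'a'), (2, 'b'), (4, 'a'), (2, '')]


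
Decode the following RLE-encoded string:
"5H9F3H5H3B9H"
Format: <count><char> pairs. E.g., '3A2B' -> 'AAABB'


Expanding each <count><char> pair:
  5H -> 'HHHHH'
  9F -> 'FFFFFFFFF'
  3H -> 'HHH'
  5H -> 'HHHHH'
  3B -> 'BBB'
  9H -> 'HHHHHHHHH'

Decoded = HHHHHFFFFFFFFFHHHHHHHHBBBHHHHHHHHH


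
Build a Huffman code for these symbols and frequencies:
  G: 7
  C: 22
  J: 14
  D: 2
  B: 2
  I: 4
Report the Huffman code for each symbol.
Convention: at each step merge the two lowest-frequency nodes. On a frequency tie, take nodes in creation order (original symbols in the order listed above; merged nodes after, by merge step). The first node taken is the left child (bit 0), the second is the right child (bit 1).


Huffman tree construction:
Step 1: Merge D(2) + B(2) = 4
Step 2: Merge I(4) + (D+B)(4) = 8
Step 3: Merge G(7) + (I+(D+B))(8) = 15
Step 4: Merge J(14) + (G+(I+(D+B)))(15) = 29
Step 5: Merge C(22) + (J+(G+(I+(D+B))))(29) = 51
Read each symbol's code off the tree from the root (left child = 0, right child = 1).

Codes:
  G: 110 (length 3)
  C: 0 (length 1)
  J: 10 (length 2)
  D: 11110 (length 5)
  B: 11111 (length 5)
  I: 1110 (length 4)
Average code length: 107/51 = 2.0980 bits/symbol


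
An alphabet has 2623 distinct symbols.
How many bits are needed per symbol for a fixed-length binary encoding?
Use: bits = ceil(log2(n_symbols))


log2(2623) = 11.357
Bracket: 2^11 = 2048 < 2623 <= 2^12 = 4096
So ceil(log2(2623)) = 12

bits = ceil(log2(2623)) = ceil(11.357) = 12 bits


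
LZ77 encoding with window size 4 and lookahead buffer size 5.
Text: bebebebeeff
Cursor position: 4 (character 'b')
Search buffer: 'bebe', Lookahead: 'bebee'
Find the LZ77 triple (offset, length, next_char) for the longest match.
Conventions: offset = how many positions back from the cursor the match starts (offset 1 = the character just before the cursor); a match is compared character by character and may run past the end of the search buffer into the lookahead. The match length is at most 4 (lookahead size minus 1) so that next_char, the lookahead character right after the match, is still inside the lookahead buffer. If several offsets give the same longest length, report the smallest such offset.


Try each offset into the search buffer:
  offset=1 (pos 3, char 'e'): match length 0
  offset=2 (pos 2, char 'b'): match length 4
  offset=3 (pos 1, char 'e'): match length 0
  offset=4 (pos 0, char 'b'): match length 4
Longest match has length 4, found at offsets 2, 4; take the smallest, offset 2.
next_char = character at position 4 + 4 = 8 -> 'e'

Best match: offset=2, length=4 (matching 'bebe' starting at position 2)
LZ77 triple: (2, 4, 'e')


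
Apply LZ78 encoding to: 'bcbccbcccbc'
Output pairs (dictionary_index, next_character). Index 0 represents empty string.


LZ78 encoding steps:
Dictionary: {0: ''}
Step 1: w='' (idx 0), next='b' -> output (0, 'b'), add 'b' as idx 1
Step 2: w='' (idx 0), next='c' -> output (0, 'c'), add 'c' as idx 2
Step 3: w='b' (idx 1), next='c' -> output (1, 'c'), add 'bc' as idx 3
Step 4: w='c' (idx 2), next='b' -> output (2, 'b'), add 'cb' as idx 4
Step 5: w='c' (idx 2), next='c' -> output (2, 'c'), add 'cc' as idx 5
Step 6: w='cb' (idx 4), next='c' -> output (4, 'c'), add 'cbc' as idx 6


Encoded: [(0, 'b'), (0, 'c'), (1, 'c'), (2, 'b'), (2, 'c'), (4, 'c')]


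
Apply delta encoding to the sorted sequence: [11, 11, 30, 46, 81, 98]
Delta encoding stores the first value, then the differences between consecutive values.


First value: 11
Deltas:
  11 - 11 = 0
  30 - 11 = 19
  46 - 30 = 16
  81 - 46 = 35
  98 - 81 = 17


Delta encoded: [11, 0, 19, 16, 35, 17]


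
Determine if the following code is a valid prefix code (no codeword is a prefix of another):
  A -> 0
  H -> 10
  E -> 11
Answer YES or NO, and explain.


Checking each pair (does one codeword prefix another?):
  A='0' vs H='10': no prefix
  A='0' vs E='11': no prefix
  H='10' vs A='0': no prefix
  H='10' vs E='11': no prefix
  E='11' vs A='0': no prefix
  E='11' vs H='10': no prefix
No violation found over all pairs.

YES -- this is a valid prefix code. No codeword is a prefix of any other codeword.


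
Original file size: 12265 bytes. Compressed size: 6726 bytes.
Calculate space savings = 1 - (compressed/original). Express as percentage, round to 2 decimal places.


ratio = compressed/original = 6726/12265 = 0.54839
savings = 1 - ratio = 1 - 0.54839 = 0.45161
as a percentage: 0.45161 * 100 = 45.16%

Space savings = 1 - 6726/12265 = 45.16%


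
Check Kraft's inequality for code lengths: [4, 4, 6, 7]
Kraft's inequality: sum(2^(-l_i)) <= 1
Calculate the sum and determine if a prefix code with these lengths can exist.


Sum = 2^(-4) + 2^(-4) + 2^(-6) + 2^(-7)
    = 0.0625 + 0.0625 + 0.015625 + 0.0078125
    = 19/128 = 0.1484375
Since 0.1484375 <= 1, Kraft's inequality IS satisfied.
A prefix code with these lengths CAN exist.

Kraft sum = 0.1484375. Satisfied.


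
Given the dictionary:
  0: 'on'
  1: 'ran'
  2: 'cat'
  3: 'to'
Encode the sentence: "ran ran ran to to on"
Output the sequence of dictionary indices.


Look up each word in the dictionary:
  'ran' -> 1
  'ran' -> 1
  'ran' -> 1
  'to' -> 3
  'to' -> 3
  'on' -> 0

Encoded: [1, 1, 1, 3, 3, 0]


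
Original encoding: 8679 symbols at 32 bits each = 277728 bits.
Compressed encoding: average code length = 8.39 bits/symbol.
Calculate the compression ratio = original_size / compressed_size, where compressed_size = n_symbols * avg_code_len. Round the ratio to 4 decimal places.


original_size = n_symbols * orig_bits = 8679 * 32 = 277728 bits
compressed_size = n_symbols * avg_code_len = 8679 * 8.39 = 72816.81 bits
ratio = original_size / compressed_size = 277728 / 72816.81 = 3.8141

Compression ratio = 3.8141


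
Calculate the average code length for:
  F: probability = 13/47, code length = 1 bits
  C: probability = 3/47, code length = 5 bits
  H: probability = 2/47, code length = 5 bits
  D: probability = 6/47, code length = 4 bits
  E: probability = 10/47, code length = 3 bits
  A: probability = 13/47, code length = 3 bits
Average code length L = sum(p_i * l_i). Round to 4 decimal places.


Weighted contributions p_i * l_i:
  F: (13/47) * 1 = 13/47
  C: (3/47) * 5 = 15/47
  H: (2/47) * 5 = 10/47
  D: (6/47) * 4 = 24/47
  E: (10/47) * 3 = 30/47
  A: (13/47) * 3 = 39/47
Sum = (13 + 15 + 10 + 24 + 30 + 39)/47 = 131/47

L = 131/47 = 2.7872 bits/symbol


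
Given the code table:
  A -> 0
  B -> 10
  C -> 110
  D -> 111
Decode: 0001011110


Decoding:
0 -> A
0 -> A
0 -> A
10 -> B
111 -> D
10 -> B


Result: AAABDB


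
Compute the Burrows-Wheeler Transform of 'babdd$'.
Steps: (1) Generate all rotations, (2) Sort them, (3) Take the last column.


Rotations (sorted):
  0: $babdd -> last char: d
  1: abdd$b -> last char: b
  2: babdd$ -> last char: $
  3: bdd$ba -> last char: a
  4: d$babd -> last char: d
  5: dd$bab -> last char: b


BWT = db$adb


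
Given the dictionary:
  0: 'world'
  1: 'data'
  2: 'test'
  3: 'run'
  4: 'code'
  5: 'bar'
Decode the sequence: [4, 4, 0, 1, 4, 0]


Look up each index in the dictionary:
  4 -> 'code'
  4 -> 'code'
  0 -> 'world'
  1 -> 'data'
  4 -> 'code'
  0 -> 'world'

Decoded: "code code world data code world"


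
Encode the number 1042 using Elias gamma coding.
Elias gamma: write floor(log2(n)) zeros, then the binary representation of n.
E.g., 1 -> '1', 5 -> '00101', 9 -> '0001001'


num_bits = floor(log2(1042)) + 1 = 11
leading_zeros = num_bits - 1 = 10
binary(1042) = 10000010010

Elias gamma(1042) = '0000000000' + '10000010010' = 000000000010000010010 (21 bits)


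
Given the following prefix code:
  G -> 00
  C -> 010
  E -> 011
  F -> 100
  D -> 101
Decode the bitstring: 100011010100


Decoding step by step:
Bits 100 -> F
Bits 011 -> E
Bits 010 -> C
Bits 100 -> F


Decoded message: FECF


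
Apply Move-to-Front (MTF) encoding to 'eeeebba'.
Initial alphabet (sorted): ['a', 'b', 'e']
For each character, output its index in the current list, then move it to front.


MTF encoding:
'e': index 2 in ['a', 'b', 'e'] -> ['e', 'a', 'b']
'e': index 0 in ['e', 'a', 'b'] -> ['e', 'a', 'b']
'e': index 0 in ['e', 'a', 'b'] -> ['e', 'a', 'b']
'e': index 0 in ['e', 'a', 'b'] -> ['e', 'a', 'b']
'b': index 2 in ['e', 'a', 'b'] -> ['b', 'e', 'a']
'b': index 0 in ['b', 'e', 'a'] -> ['b', 'e', 'a']
'a': index 2 in ['b', 'e', 'a'] -> ['a', 'b', 'e']


Output: [2, 0, 0, 0, 2, 0, 2]


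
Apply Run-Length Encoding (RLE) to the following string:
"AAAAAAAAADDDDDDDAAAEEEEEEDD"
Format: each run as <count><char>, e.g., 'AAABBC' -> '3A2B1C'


Scanning runs left to right:
  i=0: run of 'A' x 9 -> '9A'
  i=9: run of 'D' x 7 -> '7D'
  i=16: run of 'A' x 3 -> '3A'
  i=19: run of 'E' x 6 -> '6E'
  i=25: run of 'D' x 2 -> '2D'

RLE = 9A7D3A6E2D


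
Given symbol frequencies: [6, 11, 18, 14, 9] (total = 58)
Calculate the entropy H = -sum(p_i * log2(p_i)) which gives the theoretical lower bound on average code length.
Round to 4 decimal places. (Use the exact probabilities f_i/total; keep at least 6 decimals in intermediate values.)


Per-symbol terms -p_i * log2(p_i) with p_i = f_i/58:
  p = 6/58 = 0.103448: log2(p) = -3.273018, -p*log2(p) = 0.338588
  p = 11/58 = 0.189655: log2(p) = -2.398549, -p*log2(p) = 0.454897
  p = 18/58 = 0.310345: log2(p) = -1.688056, -p*log2(p) = 0.523879
  p = 14/58 = 0.241379: log2(p) = -2.050626, -p*log2(p) = 0.494979
  p = 9/58 = 0.155172: log2(p) = -2.688056, -p*log2(p) = 0.417112
H = 0.338588 + 0.454897 + 0.523879 + 0.494979 + 0.417112 = 2.229455

H = 2.2295 bits/symbol


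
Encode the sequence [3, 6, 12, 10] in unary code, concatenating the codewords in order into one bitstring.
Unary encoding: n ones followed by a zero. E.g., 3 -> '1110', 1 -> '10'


Encode each number as n ones followed by a terminating 0:
  3 -> 1110 (4 bits)
  6 -> 1111110 (7 bits)
  12 -> 1111111111110 (13 bits)
  10 -> 11111111110 (11 bits)
Total length = 4 + 7 + 13 + 11 = 35 bits.

Unary([3, 6, 12, 10]) = 11101111110111111111111011111111110 (35 bits)


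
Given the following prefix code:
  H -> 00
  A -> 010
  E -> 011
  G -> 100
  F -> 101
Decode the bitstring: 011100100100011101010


Decoding step by step:
Bits 011 -> E
Bits 100 -> G
Bits 100 -> G
Bits 100 -> G
Bits 011 -> E
Bits 101 -> F
Bits 010 -> A


Decoded message: EGGGEFA


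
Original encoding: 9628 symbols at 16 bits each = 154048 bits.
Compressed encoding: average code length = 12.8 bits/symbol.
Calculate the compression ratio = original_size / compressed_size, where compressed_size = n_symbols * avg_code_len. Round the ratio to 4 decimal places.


original_size = n_symbols * orig_bits = 9628 * 16 = 154048 bits
compressed_size = n_symbols * avg_code_len = 9628 * 12.8 = 123238.4 bits
ratio = original_size / compressed_size = 154048 / 123238.4 = 1.25

Compression ratio = 1.25


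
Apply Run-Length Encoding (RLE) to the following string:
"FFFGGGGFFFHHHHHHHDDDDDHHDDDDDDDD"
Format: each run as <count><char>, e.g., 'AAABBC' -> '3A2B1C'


Scanning runs left to right:
  i=0: run of 'F' x 3 -> '3F'
  i=3: run of 'G' x 4 -> '4G'
  i=7: run of 'F' x 3 -> '3F'
  i=10: run of 'H' x 7 -> '7H'
  i=17: run of 'D' x 5 -> '5D'
  i=22: run of 'H' x 2 -> '2H'
  i=24: run of 'D' x 8 -> '8D'

RLE = 3F4G3F7H5D2H8D


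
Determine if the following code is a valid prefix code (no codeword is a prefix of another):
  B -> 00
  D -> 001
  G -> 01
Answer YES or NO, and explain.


Checking each pair (does one codeword prefix another?):
  B='00' vs D='001': prefix -- VIOLATION

NO -- this is NOT a valid prefix code. B (00) is a prefix of D (001).


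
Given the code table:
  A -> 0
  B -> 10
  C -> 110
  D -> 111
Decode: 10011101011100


Decoding:
10 -> B
0 -> A
111 -> D
0 -> A
10 -> B
111 -> D
0 -> A
0 -> A


Result: BADABDAA


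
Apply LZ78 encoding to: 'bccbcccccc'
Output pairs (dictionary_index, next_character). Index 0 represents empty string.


LZ78 encoding steps:
Dictionary: {0: ''}
Step 1: w='' (idx 0), next='b' -> output (0, 'b'), add 'b' as idx 1
Step 2: w='' (idx 0), next='c' -> output (0, 'c'), add 'c' as idx 2
Step 3: w='c' (idx 2), next='b' -> output (2, 'b'), add 'cb' as idx 3
Step 4: w='c' (idx 2), next='c' -> output (2, 'c'), add 'cc' as idx 4
Step 5: w='cc' (idx 4), next='c' -> output (4, 'c'), add 'ccc' as idx 5
Step 6: w='c' (idx 2), end of input -> output (2, '')


Encoded: [(0, 'b'), (0, 'c'), (2, 'b'), (2, 'c'), (4, 'c'), (2, '')]


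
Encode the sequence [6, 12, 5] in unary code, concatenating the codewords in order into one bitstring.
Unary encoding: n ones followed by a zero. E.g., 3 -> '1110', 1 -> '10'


Encode each number as n ones followed by a terminating 0:
  6 -> 1111110 (7 bits)
  12 -> 1111111111110 (13 bits)
  5 -> 111110 (6 bits)
Total length = 7 + 13 + 6 = 26 bits.

Unary([6, 12, 5]) = 11111101111111111110111110 (26 bits)


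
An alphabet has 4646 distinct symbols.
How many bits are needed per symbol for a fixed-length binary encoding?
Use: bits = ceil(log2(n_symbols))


log2(4646) = 12.1818
Bracket: 2^12 = 4096 < 4646 <= 2^13 = 8192
So ceil(log2(4646)) = 13

bits = ceil(log2(4646)) = ceil(12.1818) = 13 bits


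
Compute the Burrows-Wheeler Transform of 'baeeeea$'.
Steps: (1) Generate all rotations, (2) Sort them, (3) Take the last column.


Rotations (sorted):
  0: $baeeeea -> last char: a
  1: a$baeeee -> last char: e
  2: aeeeea$b -> last char: b
  3: baeeeea$ -> last char: $
  4: ea$baeee -> last char: e
  5: eea$baee -> last char: e
  6: eeea$bae -> last char: e
  7: eeeea$ba -> last char: a


BWT = aeb$eeea


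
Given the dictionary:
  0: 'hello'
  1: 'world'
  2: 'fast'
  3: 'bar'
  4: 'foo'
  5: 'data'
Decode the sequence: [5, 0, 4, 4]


Look up each index in the dictionary:
  5 -> 'data'
  0 -> 'hello'
  4 -> 'foo'
  4 -> 'foo'

Decoded: "data hello foo foo"


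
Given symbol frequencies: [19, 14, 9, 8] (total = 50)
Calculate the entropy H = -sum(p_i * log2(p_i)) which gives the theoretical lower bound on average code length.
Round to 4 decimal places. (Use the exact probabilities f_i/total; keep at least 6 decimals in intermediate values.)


Per-symbol terms -p_i * log2(p_i) with p_i = f_i/50:
  p = 19/50 = 0.380000: log2(p) = -1.395929, -p*log2(p) = 0.530453
  p = 14/50 = 0.280000: log2(p) = -1.836501, -p*log2(p) = 0.514220
  p = 9/50 = 0.180000: log2(p) = -2.473931, -p*log2(p) = 0.445308
  p = 8/50 = 0.160000: log2(p) = -2.643856, -p*log2(p) = 0.423017
H = 0.530453 + 0.514220 + 0.445308 + 0.423017 = 1.912998

H = 1.913 bits/symbol


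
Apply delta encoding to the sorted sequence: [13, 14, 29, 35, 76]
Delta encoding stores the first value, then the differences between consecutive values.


First value: 13
Deltas:
  14 - 13 = 1
  29 - 14 = 15
  35 - 29 = 6
  76 - 35 = 41


Delta encoded: [13, 1, 15, 6, 41]


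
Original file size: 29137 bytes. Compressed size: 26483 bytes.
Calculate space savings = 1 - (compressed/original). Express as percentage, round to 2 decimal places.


ratio = compressed/original = 26483/29137 = 0.908913
savings = 1 - ratio = 1 - 0.908913 = 0.091087
as a percentage: 0.091087 * 100 = 9.11%

Space savings = 1 - 26483/29137 = 9.11%


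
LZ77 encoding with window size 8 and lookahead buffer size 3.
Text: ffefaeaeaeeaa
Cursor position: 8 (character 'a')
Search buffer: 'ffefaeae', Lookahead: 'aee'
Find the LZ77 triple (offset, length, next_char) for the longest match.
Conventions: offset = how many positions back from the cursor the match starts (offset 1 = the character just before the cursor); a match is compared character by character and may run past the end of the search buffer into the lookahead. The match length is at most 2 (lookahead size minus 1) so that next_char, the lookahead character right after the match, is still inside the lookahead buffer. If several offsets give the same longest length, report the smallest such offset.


Try each offset into the search buffer:
  offset=1 (pos 7, char 'e'): match length 0
  offset=2 (pos 6, char 'a'): match length 2
  offset=3 (pos 5, char 'e'): match length 0
  offset=4 (pos 4, char 'a'): match length 2
  offset=5 (pos 3, char 'f'): match length 0
  offset=6 (pos 2, char 'e'): match length 0
  offset=7 (pos 1, char 'f'): match length 0
  offset=8 (pos 0, char 'f'): match length 0
Longest match has length 2, found at offsets 2, 4; take the smallest, offset 2.
next_char = character at position 8 + 2 = 10 -> 'e'

Best match: offset=2, length=2 (matching 'ae' starting at position 6)
LZ77 triple: (2, 2, 'e')


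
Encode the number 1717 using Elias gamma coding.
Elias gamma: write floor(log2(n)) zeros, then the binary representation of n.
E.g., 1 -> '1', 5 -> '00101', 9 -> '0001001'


num_bits = floor(log2(1717)) + 1 = 11
leading_zeros = num_bits - 1 = 10
binary(1717) = 11010110101

Elias gamma(1717) = '0000000000' + '11010110101' = 000000000011010110101 (21 bits)


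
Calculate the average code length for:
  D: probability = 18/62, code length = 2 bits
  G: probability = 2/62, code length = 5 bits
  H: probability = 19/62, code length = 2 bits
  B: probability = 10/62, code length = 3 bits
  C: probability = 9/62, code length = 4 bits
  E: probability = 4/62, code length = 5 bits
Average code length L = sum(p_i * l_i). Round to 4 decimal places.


Weighted contributions p_i * l_i:
  D: (18/62) * 2 = 36/62
  G: (2/62) * 5 = 10/62
  H: (19/62) * 2 = 38/62
  B: (10/62) * 3 = 30/62
  C: (9/62) * 4 = 36/62
  E: (4/62) * 5 = 20/62
Sum = (36 + 10 + 38 + 30 + 36 + 20)/62 = 170/62

L = 170/62 = 2.7419 bits/symbol


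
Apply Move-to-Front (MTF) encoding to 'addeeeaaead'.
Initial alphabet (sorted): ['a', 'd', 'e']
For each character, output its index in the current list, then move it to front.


MTF encoding:
'a': index 0 in ['a', 'd', 'e'] -> ['a', 'd', 'e']
'd': index 1 in ['a', 'd', 'e'] -> ['d', 'a', 'e']
'd': index 0 in ['d', 'a', 'e'] -> ['d', 'a', 'e']
'e': index 2 in ['d', 'a', 'e'] -> ['e', 'd', 'a']
'e': index 0 in ['e', 'd', 'a'] -> ['e', 'd', 'a']
'e': index 0 in ['e', 'd', 'a'] -> ['e', 'd', 'a']
'a': index 2 in ['e', 'd', 'a'] -> ['a', 'e', 'd']
'a': index 0 in ['a', 'e', 'd'] -> ['a', 'e', 'd']
'e': index 1 in ['a', 'e', 'd'] -> ['e', 'a', 'd']
'a': index 1 in ['e', 'a', 'd'] -> ['a', 'e', 'd']
'd': index 2 in ['a', 'e', 'd'] -> ['d', 'a', 'e']


Output: [0, 1, 0, 2, 0, 0, 2, 0, 1, 1, 2]


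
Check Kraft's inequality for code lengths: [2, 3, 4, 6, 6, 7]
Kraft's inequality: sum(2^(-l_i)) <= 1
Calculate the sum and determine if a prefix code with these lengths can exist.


Sum = 2^(-2) + 2^(-3) + 2^(-4) + 2^(-6) + 2^(-6) + 2^(-7)
    = 0.25 + 0.125 + 0.0625 + 0.015625 + 0.015625 + 0.0078125
    = 61/128 = 0.4765625
Since 0.4765625 <= 1, Kraft's inequality IS satisfied.
A prefix code with these lengths CAN exist.

Kraft sum = 0.4765625. Satisfied.


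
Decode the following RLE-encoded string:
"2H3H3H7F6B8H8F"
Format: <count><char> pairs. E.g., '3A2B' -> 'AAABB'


Expanding each <count><char> pair:
  2H -> 'HH'
  3H -> 'HHH'
  3H -> 'HHH'
  7F -> 'FFFFFFF'
  6B -> 'BBBBBB'
  8H -> 'HHHHHHHH'
  8F -> 'FFFFFFFF'

Decoded = HHHHHHHHFFFFFFFBBBBBBHHHHHHHHFFFFFFFF


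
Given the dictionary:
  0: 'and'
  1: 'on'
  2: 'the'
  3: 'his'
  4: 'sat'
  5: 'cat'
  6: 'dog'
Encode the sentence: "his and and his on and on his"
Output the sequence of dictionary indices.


Look up each word in the dictionary:
  'his' -> 3
  'and' -> 0
  'and' -> 0
  'his' -> 3
  'on' -> 1
  'and' -> 0
  'on' -> 1
  'his' -> 3

Encoded: [3, 0, 0, 3, 1, 0, 1, 3]


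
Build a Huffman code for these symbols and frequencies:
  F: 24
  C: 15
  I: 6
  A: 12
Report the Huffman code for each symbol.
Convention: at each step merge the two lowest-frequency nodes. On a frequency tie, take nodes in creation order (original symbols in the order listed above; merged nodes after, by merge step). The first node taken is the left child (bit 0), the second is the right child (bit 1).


Huffman tree construction:
Step 1: Merge I(6) + A(12) = 18
Step 2: Merge C(15) + (I+A)(18) = 33
Step 3: Merge F(24) + (C+(I+A))(33) = 57
Read each symbol's code off the tree from the root (left child = 0, right child = 1).

Codes:
  F: 0 (length 1)
  C: 10 (length 2)
  I: 110 (length 3)
  A: 111 (length 3)
Average code length: 108/57 = 1.8947 bits/symbol


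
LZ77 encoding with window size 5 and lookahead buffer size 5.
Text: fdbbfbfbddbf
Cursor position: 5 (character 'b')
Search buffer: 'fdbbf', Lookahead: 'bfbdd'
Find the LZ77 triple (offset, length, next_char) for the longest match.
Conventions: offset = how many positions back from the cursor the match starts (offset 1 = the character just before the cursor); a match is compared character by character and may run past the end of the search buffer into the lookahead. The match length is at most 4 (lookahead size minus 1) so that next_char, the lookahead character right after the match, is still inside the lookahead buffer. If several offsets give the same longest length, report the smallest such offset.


Try each offset into the search buffer:
  offset=1 (pos 4, char 'f'): match length 0
  offset=2 (pos 3, char 'b'): match length 3
  offset=3 (pos 2, char 'b'): match length 1
  offset=4 (pos 1, char 'd'): match length 0
  offset=5 (pos 0, char 'f'): match length 0
Longest match has length 3 at offset 2.
next_char = character at position 5 + 3 = 8 -> 'd'

Best match: offset=2, length=3 (matching 'bfb' starting at position 3)
LZ77 triple: (2, 3, 'd')


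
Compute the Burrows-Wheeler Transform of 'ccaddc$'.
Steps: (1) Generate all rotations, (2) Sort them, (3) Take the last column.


Rotations (sorted):
  0: $ccaddc -> last char: c
  1: addc$cc -> last char: c
  2: c$ccadd -> last char: d
  3: caddc$c -> last char: c
  4: ccaddc$ -> last char: $
  5: dc$ccad -> last char: d
  6: ddc$cca -> last char: a


BWT = ccdc$da


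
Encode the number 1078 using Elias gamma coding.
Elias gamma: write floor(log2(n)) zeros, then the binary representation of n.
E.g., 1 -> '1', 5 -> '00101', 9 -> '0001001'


num_bits = floor(log2(1078)) + 1 = 11
leading_zeros = num_bits - 1 = 10
binary(1078) = 10000110110

Elias gamma(1078) = '0000000000' + '10000110110' = 000000000010000110110 (21 bits)


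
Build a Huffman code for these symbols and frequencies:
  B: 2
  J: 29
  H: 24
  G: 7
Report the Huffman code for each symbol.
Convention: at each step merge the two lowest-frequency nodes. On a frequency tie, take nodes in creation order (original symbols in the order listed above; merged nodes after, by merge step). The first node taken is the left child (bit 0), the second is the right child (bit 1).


Huffman tree construction:
Step 1: Merge B(2) + G(7) = 9
Step 2: Merge (B+G)(9) + H(24) = 33
Step 3: Merge J(29) + ((B+G)+H)(33) = 62
Read each symbol's code off the tree from the root (left child = 0, right child = 1).

Codes:
  B: 100 (length 3)
  J: 0 (length 1)
  H: 11 (length 2)
  G: 101 (length 3)
Average code length: 104/62 = 1.6774 bits/symbol


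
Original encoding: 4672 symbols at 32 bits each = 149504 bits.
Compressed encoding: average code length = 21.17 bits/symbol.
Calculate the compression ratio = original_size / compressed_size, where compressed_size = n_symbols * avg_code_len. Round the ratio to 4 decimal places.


original_size = n_symbols * orig_bits = 4672 * 32 = 149504 bits
compressed_size = n_symbols * avg_code_len = 4672 * 21.17 = 98906.24 bits
ratio = original_size / compressed_size = 149504 / 98906.24 = 1.5116

Compression ratio = 1.5116


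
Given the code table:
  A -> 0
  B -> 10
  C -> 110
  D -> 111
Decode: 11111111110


Decoding:
111 -> D
111 -> D
111 -> D
10 -> B


Result: DDDB


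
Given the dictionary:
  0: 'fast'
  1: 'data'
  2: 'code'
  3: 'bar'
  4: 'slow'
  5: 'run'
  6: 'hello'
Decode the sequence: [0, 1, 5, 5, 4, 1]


Look up each index in the dictionary:
  0 -> 'fast'
  1 -> 'data'
  5 -> 'run'
  5 -> 'run'
  4 -> 'slow'
  1 -> 'data'

Decoded: "fast data run run slow data"


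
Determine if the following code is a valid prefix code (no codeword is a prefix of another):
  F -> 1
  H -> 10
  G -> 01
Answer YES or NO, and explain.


Checking each pair (does one codeword prefix another?):
  F='1' vs H='10': prefix -- VIOLATION

NO -- this is NOT a valid prefix code. F (1) is a prefix of H (10).


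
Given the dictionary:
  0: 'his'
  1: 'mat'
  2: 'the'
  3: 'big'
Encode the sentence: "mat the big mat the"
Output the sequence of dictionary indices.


Look up each word in the dictionary:
  'mat' -> 1
  'the' -> 2
  'big' -> 3
  'mat' -> 1
  'the' -> 2

Encoded: [1, 2, 3, 1, 2]


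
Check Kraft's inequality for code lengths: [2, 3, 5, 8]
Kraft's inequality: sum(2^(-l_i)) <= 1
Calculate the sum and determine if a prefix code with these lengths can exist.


Sum = 2^(-2) + 2^(-3) + 2^(-5) + 2^(-8)
    = 0.25 + 0.125 + 0.03125 + 0.00390625
    = 105/256 = 0.41015625
Since 0.41015625 <= 1, Kraft's inequality IS satisfied.
A prefix code with these lengths CAN exist.

Kraft sum = 0.41015625. Satisfied.


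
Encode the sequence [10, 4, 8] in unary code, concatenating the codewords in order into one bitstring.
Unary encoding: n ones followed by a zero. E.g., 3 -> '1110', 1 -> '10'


Encode each number as n ones followed by a terminating 0:
  10 -> 11111111110 (11 bits)
  4 -> 11110 (5 bits)
  8 -> 111111110 (9 bits)
Total length = 11 + 5 + 9 = 25 bits.

Unary([10, 4, 8]) = 1111111111011110111111110 (25 bits)


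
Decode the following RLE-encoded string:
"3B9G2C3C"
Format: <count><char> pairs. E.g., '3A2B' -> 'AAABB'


Expanding each <count><char> pair:
  3B -> 'BBB'
  9G -> 'GGGGGGGGG'
  2C -> 'CC'
  3C -> 'CCC'

Decoded = BBBGGGGGGGGGCCCCC


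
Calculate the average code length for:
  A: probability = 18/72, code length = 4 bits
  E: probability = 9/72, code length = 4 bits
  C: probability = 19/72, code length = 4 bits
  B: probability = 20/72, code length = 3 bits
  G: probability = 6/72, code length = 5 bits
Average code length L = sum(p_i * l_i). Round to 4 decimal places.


Weighted contributions p_i * l_i:
  A: (18/72) * 4 = 72/72
  E: (9/72) * 4 = 36/72
  C: (19/72) * 4 = 76/72
  B: (20/72) * 3 = 60/72
  G: (6/72) * 5 = 30/72
Sum = (72 + 36 + 76 + 60 + 30)/72 = 274/72

L = 274/72 = 3.8056 bits/symbol


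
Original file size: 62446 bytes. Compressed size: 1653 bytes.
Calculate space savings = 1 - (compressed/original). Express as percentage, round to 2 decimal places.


ratio = compressed/original = 1653/62446 = 0.026471
savings = 1 - ratio = 1 - 0.026471 = 0.973529
as a percentage: 0.973529 * 100 = 97.35%

Space savings = 1 - 1653/62446 = 97.35%


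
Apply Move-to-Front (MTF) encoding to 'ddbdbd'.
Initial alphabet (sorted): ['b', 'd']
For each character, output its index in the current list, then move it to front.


MTF encoding:
'd': index 1 in ['b', 'd'] -> ['d', 'b']
'd': index 0 in ['d', 'b'] -> ['d', 'b']
'b': index 1 in ['d', 'b'] -> ['b', 'd']
'd': index 1 in ['b', 'd'] -> ['d', 'b']
'b': index 1 in ['d', 'b'] -> ['b', 'd']
'd': index 1 in ['b', 'd'] -> ['d', 'b']


Output: [1, 0, 1, 1, 1, 1]


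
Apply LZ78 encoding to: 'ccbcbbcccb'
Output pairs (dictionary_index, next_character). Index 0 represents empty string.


LZ78 encoding steps:
Dictionary: {0: ''}
Step 1: w='' (idx 0), next='c' -> output (0, 'c'), add 'c' as idx 1
Step 2: w='c' (idx 1), next='b' -> output (1, 'b'), add 'cb' as idx 2
Step 3: w='cb' (idx 2), next='b' -> output (2, 'b'), add 'cbb' as idx 3
Step 4: w='c' (idx 1), next='c' -> output (1, 'c'), add 'cc' as idx 4
Step 5: w='cb' (idx 2), end of input -> output (2, '')


Encoded: [(0, 'c'), (1, 'b'), (2, 'b'), (1, 'c'), (2, '')]


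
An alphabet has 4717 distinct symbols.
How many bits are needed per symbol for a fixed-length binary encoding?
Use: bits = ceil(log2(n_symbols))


log2(4717) = 12.2037
Bracket: 2^12 = 4096 < 4717 <= 2^13 = 8192
So ceil(log2(4717)) = 13

bits = ceil(log2(4717)) = ceil(12.2037) = 13 bits


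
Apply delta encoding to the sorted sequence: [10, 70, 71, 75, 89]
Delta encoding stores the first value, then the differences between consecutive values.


First value: 10
Deltas:
  70 - 10 = 60
  71 - 70 = 1
  75 - 71 = 4
  89 - 75 = 14


Delta encoded: [10, 60, 1, 4, 14]


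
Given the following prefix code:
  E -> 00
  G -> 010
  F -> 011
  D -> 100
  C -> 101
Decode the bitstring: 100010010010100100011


Decoding step by step:
Bits 100 -> D
Bits 010 -> G
Bits 010 -> G
Bits 010 -> G
Bits 100 -> D
Bits 100 -> D
Bits 011 -> F


Decoded message: DGGGDDF


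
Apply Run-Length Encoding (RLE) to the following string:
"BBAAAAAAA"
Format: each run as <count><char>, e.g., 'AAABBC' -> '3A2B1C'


Scanning runs left to right:
  i=0: run of 'B' x 2 -> '2B'
  i=2: run of 'A' x 7 -> '7A'

RLE = 2B7A


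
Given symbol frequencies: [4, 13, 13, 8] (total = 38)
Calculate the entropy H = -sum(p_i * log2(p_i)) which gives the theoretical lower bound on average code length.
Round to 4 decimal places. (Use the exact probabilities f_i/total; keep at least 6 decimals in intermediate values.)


Per-symbol terms -p_i * log2(p_i) with p_i = f_i/38:
  p = 4/38 = 0.105263: log2(p) = -3.247928, -p*log2(p) = 0.341887
  p = 13/38 = 0.342105: log2(p) = -1.547488, -p*log2(p) = 0.529404
  p = 13/38 = 0.342105: log2(p) = -1.547488, -p*log2(p) = 0.529404
  p = 8/38 = 0.210526: log2(p) = -2.247928, -p*log2(p) = 0.473248
H = 0.341887 + 0.529404 + 0.529404 + 0.473248 = 1.873943

H = 1.8739 bits/symbol


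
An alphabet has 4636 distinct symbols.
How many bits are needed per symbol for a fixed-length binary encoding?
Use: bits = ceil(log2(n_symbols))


log2(4636) = 12.1787
Bracket: 2^12 = 4096 < 4636 <= 2^13 = 8192
So ceil(log2(4636)) = 13

bits = ceil(log2(4636)) = ceil(12.1787) = 13 bits


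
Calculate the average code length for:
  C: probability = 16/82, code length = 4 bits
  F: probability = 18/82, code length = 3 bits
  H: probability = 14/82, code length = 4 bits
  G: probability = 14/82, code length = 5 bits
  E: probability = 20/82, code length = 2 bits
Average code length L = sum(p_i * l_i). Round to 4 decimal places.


Weighted contributions p_i * l_i:
  C: (16/82) * 4 = 64/82
  F: (18/82) * 3 = 54/82
  H: (14/82) * 4 = 56/82
  G: (14/82) * 5 = 70/82
  E: (20/82) * 2 = 40/82
Sum = (64 + 54 + 56 + 70 + 40)/82 = 284/82

L = 284/82 = 3.4634 bits/symbol


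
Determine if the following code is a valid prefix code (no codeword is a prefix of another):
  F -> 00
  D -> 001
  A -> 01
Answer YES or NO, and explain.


Checking each pair (does one codeword prefix another?):
  F='00' vs D='001': prefix -- VIOLATION

NO -- this is NOT a valid prefix code. F (00) is a prefix of D (001).


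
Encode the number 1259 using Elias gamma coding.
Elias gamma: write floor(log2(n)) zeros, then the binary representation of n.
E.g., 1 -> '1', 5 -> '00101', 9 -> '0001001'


num_bits = floor(log2(1259)) + 1 = 11
leading_zeros = num_bits - 1 = 10
binary(1259) = 10011101011

Elias gamma(1259) = '0000000000' + '10011101011' = 000000000010011101011 (21 bits)


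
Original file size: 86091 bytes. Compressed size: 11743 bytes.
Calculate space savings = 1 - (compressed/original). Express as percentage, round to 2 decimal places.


ratio = compressed/original = 11743/86091 = 0.136402
savings = 1 - ratio = 1 - 0.136402 = 0.863598
as a percentage: 0.863598 * 100 = 86.36%

Space savings = 1 - 11743/86091 = 86.36%


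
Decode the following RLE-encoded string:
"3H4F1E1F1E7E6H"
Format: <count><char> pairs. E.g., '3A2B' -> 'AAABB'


Expanding each <count><char> pair:
  3H -> 'HHH'
  4F -> 'FFFF'
  1E -> 'E'
  1F -> 'F'
  1E -> 'E'
  7E -> 'EEEEEEE'
  6H -> 'HHHHHH'

Decoded = HHHFFFFEFEEEEEEEEHHHHHH
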